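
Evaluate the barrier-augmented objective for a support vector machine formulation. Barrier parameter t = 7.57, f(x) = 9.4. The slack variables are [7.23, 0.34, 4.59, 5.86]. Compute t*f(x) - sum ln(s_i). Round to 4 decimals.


Step 1: Compute log-barrier.
ln values: [1.9782, -1.0788, 1.5239, 1.7681]
phi = -(1.9782 - 1.0788 + 1.5239 + 1.7681) = -4.1915
Step 2: Compute augmented objective.
t*f(x) = 7.57*9.4 = 71.158
Total = 71.158 - 4.1915 = 66.9665


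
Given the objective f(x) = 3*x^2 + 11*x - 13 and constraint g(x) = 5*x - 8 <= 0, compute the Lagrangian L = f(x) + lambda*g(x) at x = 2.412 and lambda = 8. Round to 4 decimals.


Step 1: Evaluate f(x).
f(2.412) = 3*2.412^2 + 11*2.412 - 13 = 30.9852
Step 2: Evaluate g(x).
g(2.412) = 5*2.412 - 8 = 4.06
Step 3: Compute Lagrangian.
L = 30.9852 + 8*4.06 = 63.4652


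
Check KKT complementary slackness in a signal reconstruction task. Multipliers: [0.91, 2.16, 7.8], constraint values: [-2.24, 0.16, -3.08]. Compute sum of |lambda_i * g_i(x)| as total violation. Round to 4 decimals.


KKT complementary slackness check:
lambda_1 * g_1 = 0.91 * -2.24 = -2.0384
lambda_2 * g_2 = 2.16 * 0.16 = 0.3456
lambda_3 * g_3 = 7.8 * -3.08 = -24.024
Total violation = 2.0384 + 0.3456 + 24.024 = 26.408


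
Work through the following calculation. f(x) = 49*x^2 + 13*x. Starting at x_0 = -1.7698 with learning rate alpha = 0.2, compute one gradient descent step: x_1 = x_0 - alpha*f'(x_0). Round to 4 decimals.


We compute the gradient at x_0 and apply the update.
f'(x) = 98*x + 13
f'(-1.7698) = 98*-1.7698 + 13 = -160.4404
x_1 = -1.7698 - 0.2*-160.4404 = 30.3183


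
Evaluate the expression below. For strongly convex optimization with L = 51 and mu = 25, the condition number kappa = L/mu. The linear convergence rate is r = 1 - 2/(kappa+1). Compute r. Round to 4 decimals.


Step 1: Compute the condition number.
kappa = L/mu = 51/25 = 2.04
Step 2: Compute the convergence rate.
r = 1 - 2/(kappa + 1) = 1 - 2*mu/(L + mu) = (L - mu)/(L + mu) = 26/76 = 0.3421


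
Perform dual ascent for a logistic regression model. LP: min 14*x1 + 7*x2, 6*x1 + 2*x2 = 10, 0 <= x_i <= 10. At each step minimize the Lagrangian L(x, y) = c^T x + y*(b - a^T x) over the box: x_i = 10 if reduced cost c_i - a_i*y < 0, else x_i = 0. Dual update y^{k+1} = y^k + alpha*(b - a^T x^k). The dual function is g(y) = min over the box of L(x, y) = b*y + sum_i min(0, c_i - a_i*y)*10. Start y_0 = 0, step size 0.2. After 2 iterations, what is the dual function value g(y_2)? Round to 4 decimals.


Dual ascent for LP: min 14*x1 + 7*x2, 6*x1 + 2*x2 = 10, 0 <= x_i <= 10
Step 1: y^k = 0.0, reduced costs: (14.0, 7.0)
  x^k = (0.0, 0.0), subgradient = b - a^T x = 10.0
  y^{k+1} = 0.0 + 0.2*10.0 = 2.0
Step 2: y^k = 2.0, reduced costs: (2.0, 3.0)
  x^k = (0.0, 0.0), subgradient = b - a^T x = 10.0
  y^{k+1} = 2.0 + 0.2*10.0 = 4.0
Dual objective at y_2 = 4.0: reduced costs (-10.0, -1.0), box minimizer x = (10.0, 10.0)
g(y_2) = b*y + (c1 - a1*y)*x1 + (c2 - a2*y)*x2 = 10*4.0 + (-10.0)*10.0 + (-1.0)*10.0 = 40.0 - 100.0 - 10.0 = -70.0


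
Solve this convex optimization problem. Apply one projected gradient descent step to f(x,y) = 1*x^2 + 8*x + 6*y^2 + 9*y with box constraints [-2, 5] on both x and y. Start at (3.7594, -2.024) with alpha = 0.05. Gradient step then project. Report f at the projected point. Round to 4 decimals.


Step 1: Compute gradient at (3.7594, -2.024).
grad_x = 2*1*3.7594 + 8 = 15.5188
grad_y = 2*6*-2.024 + 9 = -15.288
Step 2: Gradient step.
x_raw = 3.7594 - 0.05*15.5188 = 2.9835
y_raw = -2.024 - 0.05*-15.288 = -1.2596
Step 3: Project onto [-2, 5].
x_proj = clip(2.9835) = 2.9835
y_proj = clip(-1.2596) = -1.2596
Step 4: Evaluate f.
f(2.9835, -1.2596) = 30.9519


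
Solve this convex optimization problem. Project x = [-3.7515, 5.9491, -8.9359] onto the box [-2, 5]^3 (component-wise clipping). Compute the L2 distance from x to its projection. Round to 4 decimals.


Project each component onto [-2, 5].
clip(-3.7515) = -2.0, clip(5.9491) = 5.0, clip(-8.9359) = -2.0
Projection = [-2.0, 5.0, -2.0]
Squared diffs: [3.0678, 0.9008, 48.1067]
Distance = sqrt(52.0753) = 7.2163


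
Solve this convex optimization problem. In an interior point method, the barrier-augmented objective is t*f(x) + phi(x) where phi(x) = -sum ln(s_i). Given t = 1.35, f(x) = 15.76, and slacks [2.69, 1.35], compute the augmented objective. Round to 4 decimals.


Step 1: Compute log-barrier.
ln values: [0.9895, 0.3001]
phi = -(0.9895 + 0.3001) = -1.2896
Step 2: Compute augmented objective.
t*f(x) = 1.35*15.76 = 21.276
Total = 21.276 - 1.2896 = 19.9864


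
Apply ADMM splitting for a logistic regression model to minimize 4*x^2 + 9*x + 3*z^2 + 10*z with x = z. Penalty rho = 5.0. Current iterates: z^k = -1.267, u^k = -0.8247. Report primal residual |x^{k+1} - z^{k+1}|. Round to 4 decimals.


ADMM iteration with rho = 5.0, z^k = -1.267, u^k = -0.8247
Step 1: x-update.
Minimize 4*x^2 + 9*x + (5.0/2)*(x + 1.267 - 0.8247)^2
FOC: (2*4 + 5.0)*x = -9 + 5.0*(-1.267 + 0.8247)
x^{k+1} = -0.8624
Step 2: z-update.
Minimize 3*z^2 + 10*z + (5.0/2)*(-0.8624 - z - 0.8247)^2
FOC: (2*3 + 5.0)*z = -10 + 5.0*(-0.8624 - 0.8247)
z^{k+1} = -1.676
Step 3: u-update.
u^{k+1} = -0.8247 - 0.8624 + 1.676 = -0.0112
Step 4: Primal residual = |-0.8624 + 1.676| = 0.8135


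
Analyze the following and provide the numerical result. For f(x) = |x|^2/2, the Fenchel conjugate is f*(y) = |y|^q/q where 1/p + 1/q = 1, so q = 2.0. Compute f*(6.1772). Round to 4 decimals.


The conjugate exponent q satisfies 1/p + 1/q = 1.
p = 2, so q = 2/(2 - 1) = 2.0
|y|^q = 6.1772^2.0 = 38.1578
f*(6.1772) = 38.1578 / 2.0 = 19.0789


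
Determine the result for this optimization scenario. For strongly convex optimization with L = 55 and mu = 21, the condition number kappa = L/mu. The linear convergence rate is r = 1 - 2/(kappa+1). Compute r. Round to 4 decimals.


Step 1: Compute the condition number.
kappa = L/mu = 55/21 = 2.619
Step 2: Compute the convergence rate.
r = 1 - 2/(kappa + 1) = 1 - 2*mu/(L + mu) = (L - mu)/(L + mu) = 34/76 = 0.4474


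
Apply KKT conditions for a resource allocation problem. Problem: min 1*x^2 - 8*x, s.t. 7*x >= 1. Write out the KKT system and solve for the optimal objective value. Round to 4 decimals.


Step 1: Try lambda = 0 (constraint inactive).
Stationarity: 2*1*x - 8 = 0
x* = 8/(2*1) = 4.0
Check constraint: 7*4.0 = 28.0 >= 1 -- satisfied.
Step 2: Compute optimal value.
f(x*) = 1*4.0^2 - 8*4.0 = -16.0


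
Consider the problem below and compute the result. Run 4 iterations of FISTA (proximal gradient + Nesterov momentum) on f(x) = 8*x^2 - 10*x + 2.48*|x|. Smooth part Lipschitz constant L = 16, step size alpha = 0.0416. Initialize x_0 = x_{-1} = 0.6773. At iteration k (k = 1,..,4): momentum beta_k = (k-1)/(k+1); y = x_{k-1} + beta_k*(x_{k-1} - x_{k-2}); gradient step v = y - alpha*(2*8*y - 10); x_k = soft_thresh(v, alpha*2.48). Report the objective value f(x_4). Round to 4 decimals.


FISTA on f(x) = 8*x^2 - 10*x + 2.48*|x|
L = 16, alpha = 0.0416
Iteration 1: beta = 0.0, y = 0.6773 + 0.0*(0.6773 - 0.6773) = 0.6773
  grad(y) = 0.8368, v = y - alpha*grad = 0.6425
  prox(v) = soft_thresh(0.6425, 0.1032) = 0.5393
Iteration 2: beta = 0.3333, y = 0.5393 + 0.3333*(0.5393 - 0.6773) = 0.4933
  grad(y) = -2.1067, v = y - alpha*grad = 0.581
  prox(v) = soft_thresh(0.581, 0.1032) = 0.4778
Iteration 3: beta = 0.5, y = 0.4778 + 0.5*(0.4778 - 0.5393) = 0.447
  grad(y) = -2.8473, v = y - alpha*grad = 0.5655
  prox(v) = soft_thresh(0.5655, 0.1032) = 0.4623
Iteration 4: beta = 0.6, y = 0.4623 + 0.6*(0.4623 - 0.4778) = 0.453
  grad(y) = -2.7514, v = y - alpha*grad = 0.5675
  prox(v) = soft_thresh(0.5675, 0.1032) = 0.4643
f(x_4) = 8*0.4643^2 - 10*0.4643 + 2.48*|0.4643| = -1.7669


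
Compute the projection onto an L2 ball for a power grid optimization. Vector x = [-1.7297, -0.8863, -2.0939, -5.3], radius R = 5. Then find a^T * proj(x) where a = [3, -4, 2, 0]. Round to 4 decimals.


Step 1: Compute ||x|| (intermediates to 6 decimals).
||x|| = sqrt((-1.7297)^2 + (-0.8863)^2 + (-2.0939)^2 + (-5.3)^2) = 6.020947
Step 2: Project.
Since ||x|| > R, scale = R/||x|| = 5/6.020947 = 0.830434, proj(x) = scale * x
proj(x) = [-1.436402, -0.736014, -1.738846, -4.4013]
Step 3: Dot product.
a^T * proj(x) = 3*(-1.436402) - 4*(-0.736014) + 2*(-1.738846) + 0*(-4.4013) = -4.8428


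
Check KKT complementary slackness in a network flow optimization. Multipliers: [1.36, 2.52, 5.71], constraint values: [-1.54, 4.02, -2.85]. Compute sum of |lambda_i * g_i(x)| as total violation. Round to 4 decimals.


KKT complementary slackness check:
lambda_1 * g_1 = 1.36 * -1.54 = -2.0944
lambda_2 * g_2 = 2.52 * 4.02 = 10.1304
lambda_3 * g_3 = 5.71 * -2.85 = -16.2735
Total violation = 2.0944 + 10.1304 + 16.2735 = 28.4983


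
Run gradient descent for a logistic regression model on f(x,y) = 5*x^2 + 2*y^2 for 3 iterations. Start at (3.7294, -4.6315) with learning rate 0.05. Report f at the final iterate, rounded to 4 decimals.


Gradient descent on f(x,y) = 5*x^2 + 2*y^2.
Starting point: (3.7294, -4.6315), alpha = 0.05
Step 1: grad_x = 2*5*3.7294 = 37.294, grad_y = 2*2*-4.6315 = -18.526
  x_1 = 3.7294 - 0.05*37.294 = 1.8647
  y_1 = -4.6315 - 0.05*-18.526 = -3.7052
Step 2: grad_x = 2*5*1.8647 = 18.647, grad_y = 2*2*-3.7052 = -14.8208
  x_2 = 1.8647 - 0.05*18.647 = 0.9324
  y_2 = -3.7052 - 0.05*-14.8208 = -2.9642
Step 3: grad_x = 2*5*0.9324 = 9.3235, grad_y = 2*2*-2.9642 = -11.8566
  x_3 = 0.9324 - 0.05*9.3235 = 0.4662
  y_3 = -2.9642 - 0.05*-11.8566 = -2.3713
f(0.4662, -2.3713) = 5*0.4662^2 + 2*(-2.3713)^2 = 12.333


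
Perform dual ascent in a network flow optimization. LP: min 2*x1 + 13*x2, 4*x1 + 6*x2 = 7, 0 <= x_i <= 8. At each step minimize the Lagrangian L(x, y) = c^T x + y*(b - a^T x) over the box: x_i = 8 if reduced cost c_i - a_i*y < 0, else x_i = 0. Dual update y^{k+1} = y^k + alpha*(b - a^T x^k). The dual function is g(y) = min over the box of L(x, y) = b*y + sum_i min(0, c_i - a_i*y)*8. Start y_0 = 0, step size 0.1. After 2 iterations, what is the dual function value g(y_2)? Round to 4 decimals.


Dual ascent for LP: min 2*x1 + 13*x2, 4*x1 + 6*x2 = 7, 0 <= x_i <= 8
Step 1: y^k = 0.0, reduced costs: (2.0, 13.0)
  x^k = (0.0, 0.0), subgradient = b - a^T x = 7.0
  y^{k+1} = 0.0 + 0.1*7.0 = 0.7
Step 2: y^k = 0.7, reduced costs: (-0.8, 8.8)
  x^k = (8.0, 0.0), subgradient = b - a^T x = -25.0
  y^{k+1} = 0.7 + 0.1*-25.0 = -1.8
Dual objective at y_2 = -1.8: reduced costs (9.2, 23.8), box minimizer x = (0.0, 0.0)
g(y_2) = b*y + (c1 - a1*y)*x1 + (c2 - a2*y)*x2 = 7*(-1.8) + 9.2*0.0 + 23.8*0.0 = -12.6 + 0.0 + 0.0 = -12.6


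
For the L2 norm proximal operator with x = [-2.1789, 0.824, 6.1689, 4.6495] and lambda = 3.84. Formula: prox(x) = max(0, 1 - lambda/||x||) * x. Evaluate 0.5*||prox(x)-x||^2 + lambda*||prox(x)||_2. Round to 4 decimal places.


Step 1: Compute ||x||.
||x|| = 8.0684
Step 2: Compute scaling factor.
scale = max(0, 1 - 3.84/8.0684) = 0.5241
Step 3: prox(x) = [-1.1419, 0.4318, 3.2329, 2.4367]
||prox(x)|| = 4.2284
Step 4: Proximal objective.
0.5*||prox-x||^2 = 7.3728
lambda*||prox|| = 16.2371
Total = 23.61


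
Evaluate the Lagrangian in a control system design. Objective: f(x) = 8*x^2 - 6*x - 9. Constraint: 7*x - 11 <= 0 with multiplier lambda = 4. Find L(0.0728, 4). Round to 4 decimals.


Step 1: Evaluate f(x).
f(0.0728) = 8*0.0728^2 - 6*0.0728 - 9 = -9.3944
Step 2: Evaluate g(x).
g(0.0728) = 7*0.0728 - 11 = -10.4904
Step 3: Compute Lagrangian.
L = -9.3944 + 4*-10.4904 = -51.356


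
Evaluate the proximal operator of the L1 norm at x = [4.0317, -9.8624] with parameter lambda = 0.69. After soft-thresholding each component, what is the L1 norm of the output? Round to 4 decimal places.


Soft-thresholding with lambda = 0.69:
prox(4.0317) = sign(4.0317)*max(|4.0317| - 0.69, 0) = 3.3417
prox(-9.8624) = sign(-9.8624)*max(|-9.8624| - 0.69, 0) = -9.1724
prox(x) = [3.3417, -9.1724]
||prox(x)||_1 = 3.3417 + 9.1724 = 12.5141


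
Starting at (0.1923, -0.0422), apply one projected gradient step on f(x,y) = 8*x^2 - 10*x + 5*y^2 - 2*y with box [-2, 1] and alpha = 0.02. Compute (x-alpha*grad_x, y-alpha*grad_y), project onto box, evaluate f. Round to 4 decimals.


Step 1: Compute gradient at (0.1923, -0.0422).
grad_x = 2*8*0.1923 - 10 = -6.9232
grad_y = 2*5*-0.0422 - 2 = -2.422
Step 2: Gradient step.
x_raw = 0.1923 - 0.02*-6.9232 = 0.3308
y_raw = -0.0422 - 0.02*-2.422 = 0.0062
Step 3: Project onto [-2, 1].
x_proj = clip(0.3308) = 0.3308
y_proj = clip(0.0062) = 0.0062
Step 4: Evaluate f.
f(0.3308, 0.0062) = -2.4447


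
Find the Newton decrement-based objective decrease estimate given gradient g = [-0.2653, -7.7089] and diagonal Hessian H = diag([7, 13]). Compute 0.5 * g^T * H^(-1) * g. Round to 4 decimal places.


Step 1: H is diagonal, so H^(-1) * g = [-0.0379, -0.593].
Step 2: g^T H^(-1) g = sum_i g_i^2 / H_ii
  = (-0.2653)^2/7 + (-7.7089)^2/13
  = 0.0101 + 4.5713 = 4.5814
Step 3: Objective decrease = 0.5 * g^T H^(-1) g = 2.2907


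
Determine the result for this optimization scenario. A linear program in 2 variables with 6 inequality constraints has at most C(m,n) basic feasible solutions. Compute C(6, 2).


Each vertex corresponds to some choice of n active constraints out of m, so the number of vertices is at most C(m, n) = m! / (n!(m-n)!).
m = 6, n = 2
Numerator: 6 * 5
Denominator: 2! = 2
C(6, 2) = 15


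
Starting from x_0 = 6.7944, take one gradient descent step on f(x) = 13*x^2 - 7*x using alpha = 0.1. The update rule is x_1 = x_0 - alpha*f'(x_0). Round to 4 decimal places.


We compute the gradient at x_0 and apply the update.
f'(x) = 26*x - 7
f'(6.7944) = 26*6.7944 - 7 = 169.6544
x_1 = 6.7944 - 0.1*169.6544 = -10.171


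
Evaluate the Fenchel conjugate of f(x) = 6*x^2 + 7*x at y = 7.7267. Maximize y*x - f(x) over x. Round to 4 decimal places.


f*(y) = sup_x {y*x - a*x^2 - b*x} = sup_x {(y-b)*x - a*x^2}
FOC: (y - b) - 2a*x = 0 => x* = (y - b)/(2a)
x* = (7.7267 - 7)/(2*6) = 0.0606
f*(7.7267) = (y-b)^2/(4a) = (7.7267 - 7)^2/(4*6)
= 0.5281/24 = 0.022


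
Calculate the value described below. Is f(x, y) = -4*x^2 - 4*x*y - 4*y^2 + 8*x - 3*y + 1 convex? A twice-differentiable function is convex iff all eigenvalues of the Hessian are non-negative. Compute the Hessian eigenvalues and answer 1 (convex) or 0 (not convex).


The Hessian of f(x,y) = -4*x^2 - 4*x*y - 4*y^2 + 8*x - 3*y + 1 is:
H = [[-8, -4], [-4, -8]]
Trace = -8 - 8 = -16
Determinant = -8*-8 - (-4)^2 = 48
Discriminant = (-16)^2 - 4*48 = 64.0
Eigenvalues: lambda_1 = -12.0, lambda_2 = -4.0
The function is not convex.

0


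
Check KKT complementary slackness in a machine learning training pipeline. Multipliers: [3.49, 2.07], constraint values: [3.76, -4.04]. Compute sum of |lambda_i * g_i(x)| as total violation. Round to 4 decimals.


KKT complementary slackness check:
lambda_1 * g_1 = 3.49 * 3.76 = 13.1224
lambda_2 * g_2 = 2.07 * -4.04 = -8.3628
Total violation = 13.1224 + 8.3628 = 21.4852


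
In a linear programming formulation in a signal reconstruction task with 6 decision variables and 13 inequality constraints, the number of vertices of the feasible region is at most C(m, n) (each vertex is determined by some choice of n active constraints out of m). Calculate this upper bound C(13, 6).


Each vertex corresponds to some choice of n active constraints out of m, so the number of vertices is at most C(m, n) = m! / (n!(m-n)!).
m = 13, n = 6
Numerator: 13 * 12 * 11 * 10 * 9 * 8
Denominator: 6! = 720
C(13, 6) = 1716


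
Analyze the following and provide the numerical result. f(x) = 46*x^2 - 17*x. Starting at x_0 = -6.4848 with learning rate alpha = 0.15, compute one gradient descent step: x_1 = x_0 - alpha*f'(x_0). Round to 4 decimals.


We compute the gradient at x_0 and apply the update.
f'(x) = 92*x - 17
f'(-6.4848) = 92*-6.4848 - 17 = -613.6016
x_1 = -6.4848 - 0.15*-613.6016 = 85.5554


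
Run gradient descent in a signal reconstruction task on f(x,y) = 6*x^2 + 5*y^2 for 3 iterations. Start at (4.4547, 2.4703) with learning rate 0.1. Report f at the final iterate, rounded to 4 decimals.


Gradient descent on f(x,y) = 6*x^2 + 5*y^2.
Starting point: (4.4547, 2.4703), alpha = 0.1
Step 1: grad_x = 2*6*4.4547 = 53.4564, grad_y = 2*5*2.4703 = 24.703
  x_1 = 4.4547 - 0.1*53.4564 = -0.8909
  y_1 = 2.4703 - 0.1*24.703 = 0.0
Step 2: grad_x = 2*6*-0.8909 = -10.6913, grad_y = 2*5*0.0 = 0.0
  x_2 = -0.8909 - 0.1*-10.6913 = 0.1782
  y_2 = 0.0 - 0.1*0.0 = 0.0
Step 3: grad_x = 2*6*0.1782 = 2.1383, grad_y = 2*5*0.0 = 0.0
  x_3 = 0.1782 - 0.1*2.1383 = -0.0356
  y_3 = 0.0 - 0.1*0.0 = 0.0
f(-0.0356, 0.0) = 6*(-0.0356)^2 + 5*0.0^2 = 0.0076


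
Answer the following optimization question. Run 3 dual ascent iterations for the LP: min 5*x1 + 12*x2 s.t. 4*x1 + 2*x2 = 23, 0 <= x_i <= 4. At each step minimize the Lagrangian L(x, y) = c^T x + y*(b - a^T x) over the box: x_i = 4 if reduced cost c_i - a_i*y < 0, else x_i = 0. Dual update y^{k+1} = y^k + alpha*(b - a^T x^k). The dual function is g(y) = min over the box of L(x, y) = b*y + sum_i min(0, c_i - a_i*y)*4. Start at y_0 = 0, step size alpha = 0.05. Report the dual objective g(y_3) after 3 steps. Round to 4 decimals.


Dual ascent for LP: min 5*x1 + 12*x2, 4*x1 + 2*x2 = 23, 0 <= x_i <= 4
Step 1: y^k = 0.0, reduced costs: (5.0, 12.0)
  x^k = (0.0, 0.0), subgradient = b - a^T x = 23.0
  y^{k+1} = 0.0 + 0.05*23.0 = 1.15
Step 2: y^k = 1.15, reduced costs: (0.4, 9.7)
  x^k = (0.0, 0.0), subgradient = b - a^T x = 23.0
  y^{k+1} = 1.15 + 0.05*23.0 = 2.3
Step 3: y^k = 2.3, reduced costs: (-4.2, 7.4)
  x^k = (4.0, 0.0), subgradient = b - a^T x = 7.0
  y^{k+1} = 2.3 + 0.05*7.0 = 2.65
Dual objective at y_3 = 2.65: reduced costs (-5.6, 6.7), box minimizer x = (4.0, 0.0)
g(y_3) = b*y + (c1 - a1*y)*x1 + (c2 - a2*y)*x2 = 23*2.65 + (-5.6)*4.0 + 6.7*0.0 = 60.95 - 22.4 + 0.0 = 38.55


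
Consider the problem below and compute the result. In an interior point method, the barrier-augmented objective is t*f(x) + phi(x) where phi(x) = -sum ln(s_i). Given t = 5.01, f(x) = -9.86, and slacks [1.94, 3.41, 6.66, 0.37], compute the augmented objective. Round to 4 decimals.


Step 1: Compute log-barrier.
ln values: [0.6627, 1.2267, 1.8961, -0.9943]
phi = -(0.6627 + 1.2267 + 1.8961 - 0.9943) = -2.7913
Step 2: Compute augmented objective.
t*f(x) = 5.01*-9.86 = -49.3986
Total = -49.3986 - 2.7913 = -52.1899


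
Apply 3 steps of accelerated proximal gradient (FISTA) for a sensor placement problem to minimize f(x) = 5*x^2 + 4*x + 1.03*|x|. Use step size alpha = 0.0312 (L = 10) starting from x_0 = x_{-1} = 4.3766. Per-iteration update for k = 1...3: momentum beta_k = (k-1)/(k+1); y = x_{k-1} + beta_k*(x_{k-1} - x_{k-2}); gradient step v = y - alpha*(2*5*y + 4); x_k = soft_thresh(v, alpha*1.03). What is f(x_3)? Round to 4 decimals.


FISTA on f(x) = 5*x^2 + 4*x + 1.03*|x|
L = 10, alpha = 0.0312
Iteration 1: beta = 0.0, y = 4.3766 + 0.0*(4.3766 - 4.3766) = 4.3766
  grad(y) = 47.766, v = y - alpha*grad = 2.8863
  prox(v) = soft_thresh(2.8863, 0.0321) = 2.8542
Iteration 2: beta = 0.3333, y = 2.8542 + 0.3333*(2.8542 - 4.3766) = 2.3467
  grad(y) = 27.4669, v = y - alpha*grad = 1.4897
  prox(v) = soft_thresh(1.4897, 0.0321) = 1.4576
Iteration 3: beta = 0.5, y = 1.4576 + 0.5*(1.4576 - 2.8542) = 0.7593
  grad(y) = 11.5929, v = y - alpha*grad = 0.3976
  prox(v) = soft_thresh(0.3976, 0.0321) = 0.3655
f(x_3) = 5*0.3655^2 + 4*0.3655 + 1.03*|0.3655| = 2.5061


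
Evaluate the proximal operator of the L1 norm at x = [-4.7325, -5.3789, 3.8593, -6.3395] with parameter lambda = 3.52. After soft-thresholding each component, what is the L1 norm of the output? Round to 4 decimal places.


Soft-thresholding with lambda = 3.52:
prox(-4.7325) = sign(-4.7325)*max(|-4.7325| - 3.52, 0) = -1.2125
prox(-5.3789) = sign(-5.3789)*max(|-5.3789| - 3.52, 0) = -1.8589
prox(3.8593) = sign(3.8593)*max(|3.8593| - 3.52, 0) = 0.3393
prox(-6.3395) = sign(-6.3395)*max(|-6.3395| - 3.52, 0) = -2.8195
prox(x) = [-1.2125, -1.8589, 0.3393, -2.8195]
||prox(x)||_1 = 1.2125 + 1.8589 + 0.3393 + 2.8195 = 6.2302


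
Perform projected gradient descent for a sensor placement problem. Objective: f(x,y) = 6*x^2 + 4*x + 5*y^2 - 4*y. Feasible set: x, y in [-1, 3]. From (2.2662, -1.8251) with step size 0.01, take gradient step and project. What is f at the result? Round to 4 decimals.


Step 1: Compute gradient at (2.2662, -1.8251).
grad_x = 2*6*2.2662 + 4 = 31.1944
grad_y = 2*5*-1.8251 - 4 = -22.251
Step 2: Gradient step.
x_raw = 2.2662 - 0.01*31.1944 = 1.9543
y_raw = -1.8251 - 0.01*-22.251 = -1.6026
Step 3: Project onto [-1, 3].
x_proj = clip(1.9543) = 1.9543
y_proj = clip(-1.6026) = -1.0
Step 4: Evaluate f.
f(1.9543, -1.0) = 39.7317


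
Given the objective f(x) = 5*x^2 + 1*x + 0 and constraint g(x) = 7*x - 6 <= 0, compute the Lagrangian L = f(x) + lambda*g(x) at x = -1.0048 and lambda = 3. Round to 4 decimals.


Step 1: Evaluate f(x).
f(-1.0048) = 5*(-1.0048)^2 + 1*(-1.0048) + 0 = 4.0433
Step 2: Evaluate g(x).
g(-1.0048) = 7*-1.0048 - 6 = -13.0336
Step 3: Compute Lagrangian.
L = 4.0433 + 3*-13.0336 = -35.0575


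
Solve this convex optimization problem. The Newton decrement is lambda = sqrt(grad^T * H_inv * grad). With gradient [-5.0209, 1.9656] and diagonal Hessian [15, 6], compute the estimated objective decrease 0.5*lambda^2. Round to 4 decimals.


Step 1: H is diagonal, so H^(-1) * g = [-0.3347, 0.3276].
Step 2: g^T H^(-1) g = sum_i g_i^2 / H_ii
  = (-5.0209)^2/15 + (1.9656)^2/6
  = 1.6806 + 0.6439 = 2.3246
Step 3: Objective decrease = 0.5 * g^T H^(-1) g = 1.1623


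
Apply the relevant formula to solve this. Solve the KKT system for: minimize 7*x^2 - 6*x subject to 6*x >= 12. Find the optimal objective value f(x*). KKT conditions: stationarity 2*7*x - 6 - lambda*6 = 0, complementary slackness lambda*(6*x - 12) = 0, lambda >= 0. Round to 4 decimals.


Step 1: Try lambda = 0 (constraint inactive).
x_unc = 6/(2*7) = 0.4286
Check: 6*0.4286 = 2.5716 < 12 -- violated!
Step 2: Constraint must be active: 6*x = 12
x* = 12/6 = 2.0
lambda = (2*7*2.0 - 6)/6 = 3.6667
Step 3: Compute optimal value.
f(x*) = 7*2.0^2 - 6*2.0 = 16.0


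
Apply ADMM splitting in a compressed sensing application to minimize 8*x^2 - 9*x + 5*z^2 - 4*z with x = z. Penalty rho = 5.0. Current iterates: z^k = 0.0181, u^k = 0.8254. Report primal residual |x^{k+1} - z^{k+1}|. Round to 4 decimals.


ADMM iteration with rho = 5.0, z^k = 0.0181, u^k = 0.8254
Step 1: x-update.
Minimize 8*x^2 - 9*x + (5.0/2)*(x - 0.0181 + 0.8254)^2
FOC: (2*8 + 5.0)*x = 9 + 5.0*(0.0181 - 0.8254)
x^{k+1} = 0.2364
Step 2: z-update.
Minimize 5*z^2 - 4*z + (5.0/2)*(0.2364 - z + 0.8254)^2
FOC: (2*5 + 5.0)*z = 4 + 5.0*(0.2364 + 0.8254)
z^{k+1} = 0.6206
Step 3: u-update.
u^{k+1} = 0.8254 + 0.2364 - 0.6206 = 0.4412
Step 4: Primal residual = |0.2364 - 0.6206| = 0.3842


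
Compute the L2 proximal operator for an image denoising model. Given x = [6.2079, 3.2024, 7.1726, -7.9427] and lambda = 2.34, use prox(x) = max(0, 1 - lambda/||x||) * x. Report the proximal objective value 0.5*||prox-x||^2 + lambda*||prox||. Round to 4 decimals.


Step 1: Compute ||x||.
||x|| = 12.7799
Step 2: Compute scaling factor.
scale = max(0, 1 - 2.34/12.7799) = 0.8169
Step 3: prox(x) = [5.0712, 2.616, 5.8593, -6.4884]
||prox(x)|| = 10.4399
Step 4: Proximal objective.
0.5*||prox-x||^2 = 2.7378
lambda*||prox|| = 24.4294
Total = 27.1672


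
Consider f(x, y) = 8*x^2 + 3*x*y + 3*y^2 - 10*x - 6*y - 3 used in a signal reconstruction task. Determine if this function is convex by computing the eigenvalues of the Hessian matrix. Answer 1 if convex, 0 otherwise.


The Hessian of f(x,y) = 8*x^2 + 3*x*y + 3*y^2 - 10*x - 6*y - 3 is:
H = [[16, 3], [3, 6]]
Trace = 16 + 6 = 22
Determinant = 16*6 - (3)^2 = 87
Discriminant = (22)^2 - 4*87 = 136.0
Eigenvalues: lambda_1 = 5.169, lambda_2 = 16.831
The function is convex.

1


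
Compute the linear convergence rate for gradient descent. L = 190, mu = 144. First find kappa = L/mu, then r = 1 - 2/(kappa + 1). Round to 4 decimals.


Step 1: Compute the condition number.
kappa = L/mu = 190/144 = 1.3194
Step 2: Compute the convergence rate.
r = 1 - 2/(kappa + 1) = 1 - 2*mu/(L + mu) = (L - mu)/(L + mu) = 46/334 = 0.1377


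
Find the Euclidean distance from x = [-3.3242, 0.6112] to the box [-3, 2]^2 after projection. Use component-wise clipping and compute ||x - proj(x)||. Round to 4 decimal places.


Project each component onto [-3, 2].
clip(-3.3242) = -3.0, clip(0.6112) = 0.6112
Projection = [-3.0, 0.6112]
Squared diffs: [0.1051, 0.0]
Distance = sqrt(0.1051) = 0.3242


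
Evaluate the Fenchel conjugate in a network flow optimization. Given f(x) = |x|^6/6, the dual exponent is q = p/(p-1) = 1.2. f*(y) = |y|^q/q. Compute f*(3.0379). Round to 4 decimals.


The conjugate exponent q satisfies 1/p + 1/q = 1.
p = 6, so q = 6/(6 - 1) = 1.2
|y|^q = 3.0379^1.2 = 3.7939
f*(3.0379) = 3.7939 / 1.2 = 3.1616


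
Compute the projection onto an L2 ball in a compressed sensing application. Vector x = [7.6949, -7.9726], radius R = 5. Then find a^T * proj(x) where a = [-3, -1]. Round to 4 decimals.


Step 1: Compute ||x|| (intermediates to 6 decimals).
||x|| = sqrt(7.6949^2 + (-7.9726)^2) = 11.080336
Step 2: Project.
Since ||x|| > R, scale = R/||x|| = 5/11.080336 = 0.45125, proj(x) = scale * x
proj(x) = [3.472324, -3.597636]
Step 3: Dot product.
a^T * proj(x) = -3*3.472324 - 1*(-3.597636) = -6.8193


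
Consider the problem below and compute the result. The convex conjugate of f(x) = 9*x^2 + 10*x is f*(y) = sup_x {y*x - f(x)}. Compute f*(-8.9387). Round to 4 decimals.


f*(y) = sup_x {y*x - a*x^2 - b*x} = sup_x {(y-b)*x - a*x^2}
FOC: (y - b) - 2a*x = 0 => x* = (y - b)/(2a)
x* = (-8.9387 - 10)/(2*9) = -1.0522
f*(-8.9387) = (y-b)^2/(4a) = (-8.9387 - 10)^2/(4*9)
= 358.6744/36 = 9.9632


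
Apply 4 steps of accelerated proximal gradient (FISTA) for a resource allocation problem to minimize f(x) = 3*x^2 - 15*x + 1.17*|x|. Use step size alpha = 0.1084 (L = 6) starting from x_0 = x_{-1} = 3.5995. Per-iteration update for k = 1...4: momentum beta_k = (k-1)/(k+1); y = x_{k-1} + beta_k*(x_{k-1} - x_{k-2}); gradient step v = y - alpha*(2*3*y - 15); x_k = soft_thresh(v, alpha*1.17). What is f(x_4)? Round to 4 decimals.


FISTA on f(x) = 3*x^2 - 15*x + 1.17*|x|
L = 6, alpha = 0.1084
Iteration 1: beta = 0.0, y = 3.5995 + 0.0*(3.5995 - 3.5995) = 3.5995
  grad(y) = 6.597, v = y - alpha*grad = 2.8844
  prox(v) = soft_thresh(2.8844, 0.1268) = 2.7576
Iteration 2: beta = 0.3333, y = 2.7576 + 0.3333*(2.7576 - 3.5995) = 2.4769
  grad(y) = -0.1385, v = y - alpha*grad = 2.4919
  prox(v) = soft_thresh(2.4919, 0.1268) = 2.3651
Iteration 3: beta = 0.5, y = 2.3651 + 0.5*(2.3651 - 2.7576) = 2.1689
  grad(y) = -1.9868, v = y - alpha*grad = 2.3842
  prox(v) = soft_thresh(2.3842, 0.1268) = 2.2574
Iteration 4: beta = 0.6, y = 2.2574 + 0.6*(2.2574 - 2.3651) = 2.1928
  grad(y) = -1.8432, v = y - alpha*grad = 2.3926
  prox(v) = soft_thresh(2.3926, 0.1268) = 2.2658
f(x_4) = 3*2.2658^2 - 15*2.2658 + 1.17*|2.2658| = -15.9345


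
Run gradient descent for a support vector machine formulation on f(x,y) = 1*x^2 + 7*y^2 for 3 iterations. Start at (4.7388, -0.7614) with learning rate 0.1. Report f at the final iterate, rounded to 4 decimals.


Gradient descent on f(x,y) = 1*x^2 + 7*y^2.
Starting point: (4.7388, -0.7614), alpha = 0.1
Step 1: grad_x = 2*1*4.7388 = 9.4776, grad_y = 2*7*-0.7614 = -10.6596
  x_1 = 4.7388 - 0.1*9.4776 = 3.791
  y_1 = -0.7614 - 0.1*-10.6596 = 0.3046
Step 2: grad_x = 2*1*3.791 = 7.5821, grad_y = 2*7*0.3046 = 4.2638
  x_2 = 3.791 - 0.1*7.5821 = 3.0328
  y_2 = 0.3046 - 0.1*4.2638 = -0.1218
Step 3: grad_x = 2*1*3.0328 = 6.0657, grad_y = 2*7*-0.1218 = -1.7055
  x_3 = 3.0328 - 0.1*6.0657 = 2.4263
  y_3 = -0.1218 - 0.1*-1.7055 = 0.0487
f(2.4263, 0.0487) = 1*2.4263^2 + 7*0.0487^2 = 5.9034


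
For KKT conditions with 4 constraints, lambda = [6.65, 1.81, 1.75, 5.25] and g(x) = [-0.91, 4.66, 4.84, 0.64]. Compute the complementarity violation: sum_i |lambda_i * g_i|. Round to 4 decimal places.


KKT complementary slackness check:
lambda_1 * g_1 = 6.65 * -0.91 = -6.0515
lambda_2 * g_2 = 1.81 * 4.66 = 8.4346
lambda_3 * g_3 = 1.75 * 4.84 = 8.47
lambda_4 * g_4 = 5.25 * 0.64 = 3.36
Total violation = 6.0515 + 8.4346 + 8.47 + 3.36 = 26.3161


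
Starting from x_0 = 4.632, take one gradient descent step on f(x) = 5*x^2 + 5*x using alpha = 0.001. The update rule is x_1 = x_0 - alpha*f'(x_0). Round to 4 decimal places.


We compute the gradient at x_0 and apply the update.
f'(x) = 10*x + 5
f'(4.632) = 10*4.632 + 5 = 51.32
x_1 = 4.632 - 0.001*51.32 = 4.5807


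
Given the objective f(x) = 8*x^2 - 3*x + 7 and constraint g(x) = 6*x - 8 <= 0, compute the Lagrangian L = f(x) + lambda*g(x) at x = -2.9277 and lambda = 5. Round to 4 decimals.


Step 1: Evaluate f(x).
f(-2.9277) = 8*(-2.9277)^2 - 3*(-2.9277) + 7 = 84.3545
Step 2: Evaluate g(x).
g(-2.9277) = 6*-2.9277 - 8 = -25.5662
Step 3: Compute Lagrangian.
L = 84.3545 + 5*-25.5662 = -43.4765


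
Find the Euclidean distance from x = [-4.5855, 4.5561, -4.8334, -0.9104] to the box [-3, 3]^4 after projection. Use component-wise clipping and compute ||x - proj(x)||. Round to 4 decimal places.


Project each component onto [-3, 3].
clip(-4.5855) = -3.0, clip(4.5561) = 3.0, clip(-4.8334) = -3.0, clip(-0.9104) = -0.9104
Projection = [-3.0, 3.0, -3.0, -0.9104]
Squared diffs: [2.5138, 2.4214, 3.3614, 0.0]
Distance = sqrt(8.2966) = 2.8804


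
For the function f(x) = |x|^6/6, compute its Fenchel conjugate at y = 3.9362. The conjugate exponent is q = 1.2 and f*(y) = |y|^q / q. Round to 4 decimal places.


The conjugate exponent q satisfies 1/p + 1/q = 1.
p = 6, so q = 6/(6 - 1) = 1.2
|y|^q = 3.9362^1.2 = 5.1772
f*(3.9362) = 5.1772 / 1.2 = 4.3143


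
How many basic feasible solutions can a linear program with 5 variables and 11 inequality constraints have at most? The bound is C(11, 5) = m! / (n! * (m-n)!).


Each vertex corresponds to some choice of n active constraints out of m, so the number of vertices is at most C(m, n) = m! / (n!(m-n)!).
m = 11, n = 5
Numerator: 11 * 10 * 9 * 8 * 7
Denominator: 5! = 120
C(11, 5) = 462


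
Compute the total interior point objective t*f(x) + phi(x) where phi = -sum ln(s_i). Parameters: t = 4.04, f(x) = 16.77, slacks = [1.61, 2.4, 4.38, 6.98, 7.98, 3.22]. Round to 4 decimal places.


Step 1: Compute log-barrier.
ln values: [0.4762, 0.8755, 1.477, 1.943, 2.0769, 1.1694]
phi = -(0.4762 + 0.8755 + 1.477 + 1.943 + 2.0769 + 1.1694) = -8.0181
Step 2: Compute augmented objective.
t*f(x) = 4.04*16.77 = 67.7508
Total = 67.7508 - 8.0181 = 59.7327


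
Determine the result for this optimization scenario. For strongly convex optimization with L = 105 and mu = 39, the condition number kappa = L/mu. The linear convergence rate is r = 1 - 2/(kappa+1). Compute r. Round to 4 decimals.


Step 1: Compute the condition number.
kappa = L/mu = 105/39 = 2.6923
Step 2: Compute the convergence rate.
r = 1 - 2/(kappa + 1) = 1 - 2*mu/(L + mu) = (L - mu)/(L + mu) = 66/144 = 0.4583


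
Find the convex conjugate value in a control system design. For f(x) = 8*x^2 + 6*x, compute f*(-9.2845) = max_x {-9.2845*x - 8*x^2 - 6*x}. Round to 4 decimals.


f*(y) = sup_x {y*x - a*x^2 - b*x} = sup_x {(y-b)*x - a*x^2}
FOC: (y - b) - 2a*x = 0 => x* = (y - b)/(2a)
x* = (-9.2845 - 6)/(2*8) = -0.9553
f*(-9.2845) = (y-b)^2/(4a) = (-9.2845 - 6)^2/(4*8)
= 233.6159/32 = 7.3005


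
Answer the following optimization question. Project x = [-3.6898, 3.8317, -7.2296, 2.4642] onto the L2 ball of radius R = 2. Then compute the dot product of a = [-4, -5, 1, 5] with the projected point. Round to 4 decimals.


Step 1: Compute ||x|| (intermediates to 6 decimals).
||x|| = sqrt((-3.6898)^2 + 3.8317^2 + (-7.2296)^2 + 2.4642^2) = 9.307843
Step 2: Project.
Since ||x|| > R, scale = R/||x|| = 2/9.307843 = 0.214873, proj(x) = scale * x
proj(x) = [-0.792838, 0.823329, -1.553446, 0.52949]
Step 3: Dot product.
a^T * proj(x) = -4*(-0.792838) - 5*0.823329 + 1*(-1.553446) + 5*0.52949 = 0.1487


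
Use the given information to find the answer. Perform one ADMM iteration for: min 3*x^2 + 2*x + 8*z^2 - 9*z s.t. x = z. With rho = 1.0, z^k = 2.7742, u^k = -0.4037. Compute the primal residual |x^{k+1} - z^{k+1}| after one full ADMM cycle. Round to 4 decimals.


ADMM iteration with rho = 1.0, z^k = 2.7742, u^k = -0.4037
Step 1: x-update.
Minimize 3*x^2 + 2*x + (1.0/2)*(x - 2.7742 - 0.4037)^2
FOC: (2*3 + 1.0)*x = -2 + 1.0*(2.7742 + 0.4037)
x^{k+1} = 0.1683
Step 2: z-update.
Minimize 8*z^2 - 9*z + (1.0/2)*(0.1683 - z - 0.4037)^2
FOC: (2*8 + 1.0)*z = 9 + 1.0*(0.1683 - 0.4037)
z^{k+1} = 0.5156
Step 3: u-update.
u^{k+1} = -0.4037 + 0.1683 - 0.5156 = -0.751
Step 4: Primal residual = |0.1683 - 0.5156| = 0.3473


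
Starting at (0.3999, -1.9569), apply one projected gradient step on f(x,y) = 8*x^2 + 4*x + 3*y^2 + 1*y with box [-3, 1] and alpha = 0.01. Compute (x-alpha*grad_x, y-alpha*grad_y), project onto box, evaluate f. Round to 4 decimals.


Step 1: Compute gradient at (0.3999, -1.9569).
grad_x = 2*8*0.3999 + 4 = 10.3984
grad_y = 2*3*-1.9569 + 1 = -10.7414
Step 2: Gradient step.
x_raw = 0.3999 - 0.01*10.3984 = 0.2959
y_raw = -1.9569 - 0.01*-10.7414 = -1.8495
Step 3: Project onto [-3, 1].
x_proj = clip(0.2959) = 0.2959
y_proj = clip(-1.8495) = -1.8495
Step 4: Evaluate f.
f(0.2959, -1.8495) = 10.2965


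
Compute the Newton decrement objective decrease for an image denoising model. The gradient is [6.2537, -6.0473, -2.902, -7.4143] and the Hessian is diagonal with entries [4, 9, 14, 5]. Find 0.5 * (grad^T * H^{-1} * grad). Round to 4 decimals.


Step 1: H is diagonal, so H^(-1) * g = [1.5634, -0.6719, -0.2073, -1.4829].
Step 2: g^T H^(-1) g = sum_i g_i^2 / H_ii
  = (6.2537)^2/4 + (-6.0473)^2/9 + (-2.902)^2/14 + (-7.4143)^2/5
  = 9.7772 + 4.0633 + 0.6015 + 10.9944 = 25.4364
Step 3: Objective decrease = 0.5 * g^T H^(-1) g = 12.7182


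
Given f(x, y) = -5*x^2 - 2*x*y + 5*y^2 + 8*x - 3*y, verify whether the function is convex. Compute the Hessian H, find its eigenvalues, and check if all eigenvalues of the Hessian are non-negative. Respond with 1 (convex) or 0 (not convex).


The Hessian of f(x,y) = -5*x^2 - 2*x*y + 5*y^2 + 8*x - 3*y is:
H = [[-10, -2], [-2, 10]]
Trace = -10 + 10 = 0
Determinant = -10*10 - (-2)^2 = -104
Discriminant = (0)^2 - 4*-104 = 416.0
Eigenvalues: lambda_1 = -10.198, lambda_2 = 10.198
The function is not convex.

0


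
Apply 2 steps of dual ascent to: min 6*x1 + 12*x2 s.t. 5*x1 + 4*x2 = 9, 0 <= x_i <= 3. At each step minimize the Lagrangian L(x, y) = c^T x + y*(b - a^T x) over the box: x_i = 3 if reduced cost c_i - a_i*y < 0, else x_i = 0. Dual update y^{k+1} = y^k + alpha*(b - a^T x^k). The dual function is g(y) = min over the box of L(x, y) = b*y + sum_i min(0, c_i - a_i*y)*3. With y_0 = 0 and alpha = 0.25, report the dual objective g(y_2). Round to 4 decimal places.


Dual ascent for LP: min 6*x1 + 12*x2, 5*x1 + 4*x2 = 9, 0 <= x_i <= 3
Step 1: y^k = 0.0, reduced costs: (6.0, 12.0)
  x^k = (0.0, 0.0), subgradient = b - a^T x = 9.0
  y^{k+1} = 0.0 + 0.25*9.0 = 2.25
Step 2: y^k = 2.25, reduced costs: (-5.25, 3.0)
  x^k = (3.0, 0.0), subgradient = b - a^T x = -6.0
  y^{k+1} = 2.25 + 0.25*-6.0 = 0.75
Dual objective at y_2 = 0.75: reduced costs (2.25, 9.0), box minimizer x = (0.0, 0.0)
g(y_2) = b*y + (c1 - a1*y)*x1 + (c2 - a2*y)*x2 = 9*0.75 + 2.25*0.0 + 9.0*0.0 = 6.75 + 0.0 + 0.0 = 6.75


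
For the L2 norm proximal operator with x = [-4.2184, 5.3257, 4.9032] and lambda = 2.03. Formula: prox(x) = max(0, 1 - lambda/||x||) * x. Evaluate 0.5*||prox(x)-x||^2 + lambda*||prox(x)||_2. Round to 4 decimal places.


Step 1: Compute ||x||.
||x|| = 8.3785
Step 2: Compute scaling factor.
scale = max(0, 1 - 2.03/8.3785) = 0.7577
Step 3: prox(x) = [-3.1963, 4.0354, 3.7152]
||prox(x)|| = 6.3485
Step 4: Proximal objective.
0.5*||prox-x||^2 = 2.0605
lambda*||prox|| = 12.8875
Total = 14.9479


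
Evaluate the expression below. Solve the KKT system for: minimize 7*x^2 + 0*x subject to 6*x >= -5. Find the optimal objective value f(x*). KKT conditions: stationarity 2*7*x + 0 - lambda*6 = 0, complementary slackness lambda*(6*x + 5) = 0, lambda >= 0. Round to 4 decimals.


Step 1: Try lambda = 0 (constraint inactive).
Stationarity: 2*7*x + 0 = 0
x* = 0/(2*7) = 0.0
Check constraint: 6*0.0 = 0.0 >= -5 -- satisfied.
Step 2: Compute optimal value.
f(x*) = 7*0.0^2 + 0*0.0 = 0.0


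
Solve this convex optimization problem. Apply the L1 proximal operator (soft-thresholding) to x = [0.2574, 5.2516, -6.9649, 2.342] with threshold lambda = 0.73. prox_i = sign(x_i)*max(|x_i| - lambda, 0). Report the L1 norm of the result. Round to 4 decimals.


Soft-thresholding with lambda = 0.73:
prox(0.2574) = sign(0.2574)*max(|0.2574| - 0.73, 0) = 0.0
prox(5.2516) = sign(5.2516)*max(|5.2516| - 0.73, 0) = 4.5216
prox(-6.9649) = sign(-6.9649)*max(|-6.9649| - 0.73, 0) = -6.2349
prox(2.342) = sign(2.342)*max(|2.342| - 0.73, 0) = 1.612
prox(x) = [0.0, 4.5216, -6.2349, 1.612]
||prox(x)||_1 = 0.0 + 4.5216 + 6.2349 + 1.612 = 12.3685


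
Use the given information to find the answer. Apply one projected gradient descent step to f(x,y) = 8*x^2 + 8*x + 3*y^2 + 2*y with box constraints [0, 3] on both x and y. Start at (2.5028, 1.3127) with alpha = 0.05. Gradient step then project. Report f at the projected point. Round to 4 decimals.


Step 1: Compute gradient at (2.5028, 1.3127).
grad_x = 2*8*2.5028 + 8 = 48.0448
grad_y = 2*3*1.3127 + 2 = 9.8762
Step 2: Gradient step.
x_raw = 2.5028 - 0.05*48.0448 = 0.1006
y_raw = 1.3127 - 0.05*9.8762 = 0.8189
Step 3: Project onto [0, 3].
x_proj = clip(0.1006) = 0.1006
y_proj = clip(0.8189) = 0.8189
Step 4: Evaluate f.
f(0.1006, 0.8189) = 4.5349


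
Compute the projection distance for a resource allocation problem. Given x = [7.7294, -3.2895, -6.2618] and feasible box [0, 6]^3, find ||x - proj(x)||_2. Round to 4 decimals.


Project each component onto [0, 6].
clip(7.7294) = 6.0, clip(-3.2895) = 0.0, clip(-6.2618) = 0.0
Projection = [6.0, 0.0, 0.0]
Squared diffs: [2.9908, 10.8208, 39.2101]
Distance = sqrt(53.0217) = 7.2816


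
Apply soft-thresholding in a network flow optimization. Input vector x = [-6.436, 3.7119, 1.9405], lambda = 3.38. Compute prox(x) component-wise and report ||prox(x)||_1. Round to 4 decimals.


Soft-thresholding with lambda = 3.38:
prox(-6.436) = sign(-6.436)*max(|-6.436| - 3.38, 0) = -3.056
prox(3.7119) = sign(3.7119)*max(|3.7119| - 3.38, 0) = 0.3319
prox(1.9405) = sign(1.9405)*max(|1.9405| - 3.38, 0) = 0.0
prox(x) = [-3.056, 0.3319, 0.0]
||prox(x)||_1 = 3.056 + 0.3319 + 0.0 = 3.3879


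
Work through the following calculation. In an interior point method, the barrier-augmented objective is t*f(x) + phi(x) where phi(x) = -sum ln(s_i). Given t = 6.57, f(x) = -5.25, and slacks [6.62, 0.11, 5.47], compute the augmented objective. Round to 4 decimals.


Step 1: Compute log-barrier.
ln values: [1.8901, -2.2073, 1.6993]
phi = -(1.8901 - 2.2073 + 1.6993) = -1.3821
Step 2: Compute augmented objective.
t*f(x) = 6.57*-5.25 = -34.4925
Total = -34.4925 - 1.3821 = -35.8746


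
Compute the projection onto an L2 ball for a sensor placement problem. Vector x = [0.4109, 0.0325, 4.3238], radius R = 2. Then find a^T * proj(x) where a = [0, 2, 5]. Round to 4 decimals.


Step 1: Compute ||x|| (intermediates to 6 decimals).
||x|| = sqrt(0.4109^2 + 0.0325^2 + 4.3238^2) = 4.343402
Step 2: Project.
Since ||x|| > R, scale = R/||x|| = 2/4.343402 = 0.460469, proj(x) = scale * x
proj(x) = [0.189207, 0.014965, 1.990976]
Step 3: Dot product.
a^T * proj(x) = 0*0.189207 + 2*0.014965 + 5*1.990976 = 9.9848


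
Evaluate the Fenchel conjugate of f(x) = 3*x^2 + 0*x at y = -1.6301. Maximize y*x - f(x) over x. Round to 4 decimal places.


f*(y) = sup_x {y*x - a*x^2 - b*x} = sup_x {(y-b)*x - a*x^2}
FOC: (y - b) - 2a*x = 0 => x* = (y - b)/(2a)
x* = (-1.6301 - 0)/(2*3) = -0.2717
f*(-1.6301) = (y-b)^2/(4a) = (-1.6301 - 0)^2/(4*3)
= 2.6572/12 = 0.2214


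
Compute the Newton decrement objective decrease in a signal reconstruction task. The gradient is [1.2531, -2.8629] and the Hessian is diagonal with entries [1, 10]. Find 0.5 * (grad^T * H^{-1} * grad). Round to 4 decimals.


Step 1: H is diagonal, so H^(-1) * g = [1.2531, -0.2863].
Step 2: g^T H^(-1) g = sum_i g_i^2 / H_ii
  = (1.2531)^2/1 + (-2.8629)^2/10
  = 1.5703 + 0.8196 = 2.3899
Step 3: Objective decrease = 0.5 * g^T H^(-1) g = 1.1949
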